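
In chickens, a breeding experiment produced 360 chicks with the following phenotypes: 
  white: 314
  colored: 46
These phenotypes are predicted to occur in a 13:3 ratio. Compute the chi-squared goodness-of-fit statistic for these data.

8.428

Total ratio parts = 16. Expected numbers out of 360:
  white: 360 × 13/16 = 292.5
  colored: 360 × 3/16 = 67.5
χ² = Σ (O − E)² / E
  white: (314 − 292.5)² / 292.5 = 1.5803
  colored: (46 − 67.5)² / 67.5 = 6.8481
χ² = 1.5803 + 6.8481 = 8.4284 ≈ 8.428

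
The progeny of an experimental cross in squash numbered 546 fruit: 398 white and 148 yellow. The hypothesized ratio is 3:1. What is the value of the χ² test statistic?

Under the 3:1 hypothesis (Σ ratio = 4, N = 546):
  white: 546 × 3/4 = 409.5
  yellow: 546 × 1/4 = 136.5
χ² = Σ (O − E)² / E
  white: (398 − 409.5)² / 409.5 = 0.3230
  yellow: (148 − 136.5)² / 136.5 = 0.9689
χ² = 0.3230 + 0.9689 = 1.2919 ≈ 1.292

1.292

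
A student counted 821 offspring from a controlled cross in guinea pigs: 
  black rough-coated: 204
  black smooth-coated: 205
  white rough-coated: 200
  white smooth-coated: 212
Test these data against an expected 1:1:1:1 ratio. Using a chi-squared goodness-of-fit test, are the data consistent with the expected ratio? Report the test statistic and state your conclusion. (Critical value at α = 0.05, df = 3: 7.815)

Total ratio parts = 4. Expected numbers out of 821:
  black rough-coated: 821 × 1/4 = 205.25
  black smooth-coated: 821 × 1/4 = 205.25
  white rough-coated: 821 × 1/4 = 205.25
  white smooth-coated: 821 × 1/4 = 205.25
χ² = Σ (O − E)² / E
  black rough-coated: (204 − 205.25)² / 205.25 = 0.0076
  black smooth-coated: (205 − 205.25)² / 205.25 = 0.0003
  white rough-coated: (200 − 205.25)² / 205.25 = 0.1343
  white smooth-coated: (212 − 205.25)² / 205.25 = 0.2220
χ² = 0.0076 + 0.0003 + 0.1343 + 0.2220 = 0.3642 ≈ 0.364
Degrees of freedom = 4 − 1 = 3; critical value at α = 0.05 is 7.815.
Since 0.364 < 7.815, we fail to reject the null hypothesis — the data are consistent with the 1:1:1:1 ratio.

0.364; consistent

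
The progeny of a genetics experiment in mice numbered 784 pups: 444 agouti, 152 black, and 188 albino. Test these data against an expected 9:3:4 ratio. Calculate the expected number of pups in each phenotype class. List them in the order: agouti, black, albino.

441, 147, 196

Expected counts for N = 784 under a 9:3:4 ratio (total parts = 16):
  agouti: 784 × 9/16 = 441
  black: 784 × 3/16 = 147
  albino: 784 × 4/16 = 196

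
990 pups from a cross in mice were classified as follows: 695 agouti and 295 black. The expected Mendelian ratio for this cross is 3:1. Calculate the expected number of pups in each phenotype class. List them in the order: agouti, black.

742.5, 247.5

Total ratio parts = 4. Expected numbers out of 990:
  agouti: 990 × 3/4 = 742.5
  black: 990 × 1/4 = 247.5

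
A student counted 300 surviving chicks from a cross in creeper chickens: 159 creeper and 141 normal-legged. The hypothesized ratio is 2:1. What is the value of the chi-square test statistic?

The 2:1 ratio has 3 parts, so with N = 300 the expected counts are:
  creeper: 300 × 2/3 = 200
  normal-legged: 300 × 1/3 = 100
χ² = Σ (O − E)² / E
  creeper: (159 − 200)² / 200 = 8.4050
  normal-legged: (141 − 100)² / 100 = 16.8100
χ² = 8.4050 + 16.8100 = 25.215

25.215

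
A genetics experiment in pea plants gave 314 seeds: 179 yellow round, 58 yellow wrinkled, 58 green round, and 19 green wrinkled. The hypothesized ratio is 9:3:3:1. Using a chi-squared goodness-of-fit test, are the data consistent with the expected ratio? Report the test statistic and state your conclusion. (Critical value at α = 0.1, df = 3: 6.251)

0.078; consistent

Total ratio parts = 16. Expected numbers out of 314:
  yellow round: 314 × 9/16 = 176.625
  yellow wrinkled: 314 × 3/16 = 58.875
  green round: 314 × 3/16 = 58.875
  green wrinkled: 314 × 1/16 = 19.625
χ² = Σ (O − E)² / E
  yellow round: (179 − 176.625)² / 176.625 = 0.0319
  yellow wrinkled: (58 − 58.875)² / 58.875 = 0.0130
  green round: (58 − 58.875)² / 58.875 = 0.0130
  green wrinkled: (19 − 19.625)² / 19.625 = 0.0199
χ² = 0.0319 + 0.0130 + 0.0130 + 0.0199 = 0.0778 ≈ 0.078
Degrees of freedom = 4 − 1 = 3; critical value at α = 0.1 is 6.251.
Since 0.078 < 6.251, we fail to reject the null hypothesis — the data are consistent with the 9:3:3:1 ratio.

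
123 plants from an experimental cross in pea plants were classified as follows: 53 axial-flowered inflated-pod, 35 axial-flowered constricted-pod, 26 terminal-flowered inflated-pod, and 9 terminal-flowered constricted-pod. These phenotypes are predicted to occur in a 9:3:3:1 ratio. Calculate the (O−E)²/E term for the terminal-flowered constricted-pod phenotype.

Under the 9:3:3:1 hypothesis (Σ ratio = 16, N = 123):
  axial-flowered inflated-pod: 123 × 9/16 = 69.1875
  axial-flowered constricted-pod: 123 × 3/16 = 23.0625
  terminal-flowered inflated-pod: 123 × 3/16 = 23.0625
  terminal-flowered constricted-pod: 123 × 1/16 = 7.6875
Contribution of terminal-flowered constricted-pod: (9 − 7.6875)² / 7.6875 = 0.2241

0.224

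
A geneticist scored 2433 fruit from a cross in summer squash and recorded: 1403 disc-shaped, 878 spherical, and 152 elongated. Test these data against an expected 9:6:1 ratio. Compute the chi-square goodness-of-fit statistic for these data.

Expected counts for N = 2433 under a 9:6:1 ratio (total parts = 16):
  disc-shaped: 2433 × 9/16 = 1368.5625
  spherical: 2433 × 6/16 = 912.375
  elongated: 2433 × 1/16 = 152.0625
χ² = Σ (O − E)² / E
  disc-shaped: (1403 − 1368.5625)² / 1368.5625 = 0.8666
  spherical: (878 − 912.375)² / 912.375 = 1.2951
  elongated: (152 − 152.0625)² / 152.0625 = 0.0000
χ² = 0.8666 + 1.2951 + 0.0000 = 2.1617 ≈ 2.162

2.162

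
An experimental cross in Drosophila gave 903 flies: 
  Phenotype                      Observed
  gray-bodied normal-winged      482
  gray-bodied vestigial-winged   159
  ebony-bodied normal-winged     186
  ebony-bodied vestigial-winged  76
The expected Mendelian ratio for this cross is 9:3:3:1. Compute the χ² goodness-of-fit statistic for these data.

Total ratio parts = 16. Expected numbers out of 903:
  gray-bodied normal-winged: 903 × 9/16 = 507.9375
  gray-bodied vestigial-winged: 903 × 3/16 = 169.3125
  ebony-bodied normal-winged: 903 × 3/16 = 169.3125
  ebony-bodied vestigial-winged: 903 × 1/16 = 56.4375
χ² = Σ (O − E)² / E
  gray-bodied normal-winged: (482 − 507.9375)² / 507.9375 = 1.3245
  gray-bodied vestigial-winged: (159 − 169.3125)² / 169.3125 = 0.6281
  ebony-bodied normal-winged: (186 − 169.3125)² / 169.3125 = 1.6447
  ebony-bodied vestigial-winged: (76 − 56.4375)² / 56.4375 = 6.7808
χ² = 1.3245 + 0.6281 + 1.6447 + 6.7808 = 10.3781 ≈ 10.378

10.378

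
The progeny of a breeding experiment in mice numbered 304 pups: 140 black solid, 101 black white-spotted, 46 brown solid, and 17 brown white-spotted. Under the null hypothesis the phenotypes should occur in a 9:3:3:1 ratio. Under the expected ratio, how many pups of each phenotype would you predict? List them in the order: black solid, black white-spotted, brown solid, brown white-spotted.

Expected counts for N = 304 under a 9:3:3:1 ratio (total parts = 16):
  black solid: 304 × 9/16 = 171
  black white-spotted: 304 × 3/16 = 57
  brown solid: 304 × 3/16 = 57
  brown white-spotted: 304 × 1/16 = 19

171, 57, 57, 19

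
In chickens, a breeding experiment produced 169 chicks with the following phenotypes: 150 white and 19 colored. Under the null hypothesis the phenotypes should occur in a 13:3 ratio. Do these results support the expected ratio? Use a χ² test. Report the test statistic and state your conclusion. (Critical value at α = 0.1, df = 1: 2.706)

Total ratio parts = 16. Expected numbers out of 169:
  white: 169 × 13/16 = 137.3125
  colored: 169 × 3/16 = 31.6875
χ² = Σ (O − E)² / E
  white: (150 − 137.3125)² / 137.3125 = 1.1723
  colored: (19 − 31.6875)² / 31.6875 = 5.0800
χ² = 1.1723 + 5.0800 = 6.2523 ≈ 6.252
Degrees of freedom = 2 − 1 = 1; critical value at α = 0.1 is 2.706.
Since 6.252 > 2.706, we reject the null hypothesis — the data do not fit the 13:3 ratio.

6.252; not consistent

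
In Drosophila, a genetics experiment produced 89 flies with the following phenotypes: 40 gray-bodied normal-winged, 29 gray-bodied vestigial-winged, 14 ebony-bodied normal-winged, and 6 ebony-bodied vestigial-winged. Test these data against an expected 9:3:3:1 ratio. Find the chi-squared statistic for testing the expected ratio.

11.574

Under the 9:3:3:1 hypothesis (Σ ratio = 16, N = 89):
  gray-bodied normal-winged: 89 × 9/16 = 50.0625
  gray-bodied vestigial-winged: 89 × 3/16 = 16.6875
  ebony-bodied normal-winged: 89 × 3/16 = 16.6875
  ebony-bodied vestigial-winged: 89 × 1/16 = 5.5625
χ² = Σ (O − E)² / E
  gray-bodied normal-winged: (40 − 50.0625)² / 50.0625 = 2.0225
  gray-bodied vestigial-winged: (29 − 16.6875)² / 16.6875 = 9.0845
  ebony-bodied normal-winged: (14 − 16.6875)² / 16.6875 = 0.4328
  ebony-bodied vestigial-winged: (6 − 5.5625)² / 5.5625 = 0.0344
χ² = 2.0225 + 9.0845 + 0.4328 + 0.0344 = 11.5742 ≈ 11.574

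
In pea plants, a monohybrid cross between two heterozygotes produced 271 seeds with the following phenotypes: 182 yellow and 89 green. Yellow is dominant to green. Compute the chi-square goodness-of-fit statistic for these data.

8.887

For a monohybrid cross between heterozygotes with complete dominance, the expected phenotypic ratio is 3:1.
Expected counts for N = 271 under a 3:1 ratio (total parts = 4):
  yellow: 271 × 3/4 = 203.25
  green: 271 × 1/4 = 67.75
χ² = Σ (O − E)² / E
  yellow: (182 − 203.25)² / 203.25 = 2.2217
  green: (89 − 67.75)² / 67.75 = 6.6651
χ² = 2.2217 + 6.6651 = 8.8868 ≈ 8.887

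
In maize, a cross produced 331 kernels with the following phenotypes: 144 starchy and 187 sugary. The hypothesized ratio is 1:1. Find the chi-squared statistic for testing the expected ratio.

Total ratio parts = 2. Expected numbers out of 331:
  starchy: 331 × 1/2 = 165.5
  sugary: 331 × 1/2 = 165.5
χ² = Σ (O − E)² / E
  starchy: (144 − 165.5)² / 165.5 = 2.7931
  sugary: (187 − 165.5)² / 165.5 = 2.7931
χ² = 2.7931 + 2.7931 = 5.5862 ≈ 5.586

5.586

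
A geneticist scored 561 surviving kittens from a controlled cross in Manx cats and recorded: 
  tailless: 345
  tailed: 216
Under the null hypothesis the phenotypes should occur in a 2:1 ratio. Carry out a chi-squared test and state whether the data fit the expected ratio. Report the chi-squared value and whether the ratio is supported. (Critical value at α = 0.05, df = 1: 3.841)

6.746; not consistent

The 2:1 ratio has 3 parts, so with N = 561 the expected counts are:
  tailless: 561 × 2/3 = 374
  tailed: 561 × 1/3 = 187
χ² = Σ (O − E)² / E
  tailless: (345 − 374)² / 374 = 2.2487
  tailed: (216 − 187)² / 187 = 4.4973
χ² = 2.2487 + 4.4973 = 6.746
Degrees of freedom = 2 − 1 = 1; critical value at α = 0.05 is 3.841.
Since 6.746 > 3.841, we reject the null hypothesis — the data do not fit the 2:1 ratio.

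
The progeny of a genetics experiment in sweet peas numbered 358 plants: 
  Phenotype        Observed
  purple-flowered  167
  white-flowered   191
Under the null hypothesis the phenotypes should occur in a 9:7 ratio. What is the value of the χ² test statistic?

13.412

Under the 9:7 hypothesis (Σ ratio = 16, N = 358):
  purple-flowered: 358 × 9/16 = 201.375
  white-flowered: 358 × 7/16 = 156.625
χ² = Σ (O − E)² / E
  purple-flowered: (167 − 201.375)² / 201.375 = 5.8679
  white-flowered: (191 − 156.625)² / 156.625 = 7.5444
χ² = 5.8679 + 7.5444 = 13.4123 ≈ 13.412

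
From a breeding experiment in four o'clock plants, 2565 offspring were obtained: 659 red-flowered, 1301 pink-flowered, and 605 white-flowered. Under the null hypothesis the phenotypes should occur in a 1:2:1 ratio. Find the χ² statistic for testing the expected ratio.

2.807

Expected counts for N = 2565 under a 1:2:1 ratio (total parts = 4):
  red-flowered: 2565 × 1/4 = 641.25
  pink-flowered: 2565 × 2/4 = 1282.5
  white-flowered: 2565 × 1/4 = 641.25
χ² = Σ (O − E)² / E
  red-flowered: (659 − 641.25)² / 641.25 = 0.4913
  pink-flowered: (1301 − 1282.5)² / 1282.5 = 0.2669
  white-flowered: (605 − 641.25)² / 641.25 = 2.0492
χ² = 0.4913 + 0.2669 + 2.0492 = 2.8074 ≈ 2.807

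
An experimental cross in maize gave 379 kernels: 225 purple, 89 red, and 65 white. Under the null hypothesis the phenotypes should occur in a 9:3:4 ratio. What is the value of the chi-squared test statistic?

The 9:3:4 ratio has 16 parts, so with N = 379 the expected counts are:
  purple: 379 × 9/16 = 213.1875
  red: 379 × 3/16 = 71.0625
  white: 379 × 4/16 = 94.75
χ² = Σ (O − E)² / E
  purple: (225 − 213.1875)² / 213.1875 = 0.6545
  red: (89 − 71.0625)² / 71.0625 = 4.5278
  white: (65 − 94.75)² / 94.75 = 9.3410
χ² = 0.6545 + 4.5278 + 9.3410 = 14.5233 ≈ 14.523

14.523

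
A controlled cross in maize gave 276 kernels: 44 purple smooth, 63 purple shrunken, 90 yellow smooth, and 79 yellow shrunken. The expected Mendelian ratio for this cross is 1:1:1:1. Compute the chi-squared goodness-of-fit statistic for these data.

Under the 1:1:1:1 hypothesis (Σ ratio = 4, N = 276):
  purple smooth: 276 × 1/4 = 69
  purple shrunken: 276 × 1/4 = 69
  yellow smooth: 276 × 1/4 = 69
  yellow shrunken: 276 × 1/4 = 69
χ² = Σ (O − E)² / E
  purple smooth: (44 − 69)² / 69 = 9.0580
  purple shrunken: (63 − 69)² / 69 = 0.5217
  yellow smooth: (90 − 69)² / 69 = 6.3913
  yellow shrunken: (79 − 69)² / 69 = 1.4493
χ² = 9.0580 + 0.5217 + 6.3913 + 1.4493 = 17.4203 ≈ 17.420

17.420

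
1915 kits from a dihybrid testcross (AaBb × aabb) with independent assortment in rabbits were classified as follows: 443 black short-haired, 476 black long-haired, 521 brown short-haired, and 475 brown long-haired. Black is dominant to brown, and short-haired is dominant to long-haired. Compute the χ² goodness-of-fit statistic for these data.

6.443

A dihybrid testcross with independent assortment gives a 1:1:1:1 ratio.
The 1:1:1:1 ratio has 4 parts, so with N = 1915 the expected counts are:
  black short-haired: 1915 × 1/4 = 478.75
  black long-haired: 1915 × 1/4 = 478.75
  brown short-haired: 1915 × 1/4 = 478.75
  brown long-haired: 1915 × 1/4 = 478.75
χ² = Σ (O − E)² / E
  black short-haired: (443 − 478.75)² / 478.75 = 2.6696
  black long-haired: (476 − 478.75)² / 478.75 = 0.0158
  brown short-haired: (521 − 478.75)² / 478.75 = 3.7286
  brown long-haired: (475 − 478.75)² / 478.75 = 0.0294
χ² = 2.6696 + 0.0158 + 3.7286 + 0.0294 = 6.4434 ≈ 6.443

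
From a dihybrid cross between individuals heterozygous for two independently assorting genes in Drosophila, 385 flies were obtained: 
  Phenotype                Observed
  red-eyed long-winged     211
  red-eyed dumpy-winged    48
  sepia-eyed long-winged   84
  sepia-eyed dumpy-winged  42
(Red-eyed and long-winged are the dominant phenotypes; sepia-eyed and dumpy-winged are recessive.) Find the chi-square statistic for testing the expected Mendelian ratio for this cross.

A dihybrid F₂ with independent assortment and complete dominance at both loci gives a 9:3:3:1 phenotypic ratio.
Total ratio parts = 16. Expected numbers out of 385:
  red-eyed long-winged: 385 × 9/16 = 216.5625
  red-eyed dumpy-winged: 385 × 3/16 = 72.1875
  sepia-eyed long-winged: 385 × 3/16 = 72.1875
  sepia-eyed dumpy-winged: 385 × 1/16 = 24.0625
χ² = Σ (O − E)² / E
  red-eyed long-winged: (211 − 216.5625)² / 216.5625 = 0.1429
  red-eyed dumpy-winged: (48 − 72.1875)² / 72.1875 = 8.1044
  sepia-eyed long-winged: (84 − 72.1875)² / 72.1875 = 1.9330
  sepia-eyed dumpy-winged: (42 − 24.0625)² / 24.0625 = 13.3716
χ² = 0.1429 + 8.1044 + 1.9330 + 13.3716 = 23.5519 ≈ 23.552

23.552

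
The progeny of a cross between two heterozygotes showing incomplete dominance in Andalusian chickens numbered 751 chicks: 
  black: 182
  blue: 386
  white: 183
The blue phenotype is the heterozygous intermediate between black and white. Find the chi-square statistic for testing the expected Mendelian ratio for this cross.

0.590

With incomplete dominance, a heterozygote × heterozygote cross gives a 1:2:1 phenotypic ratio.
The 1:2:1 ratio has 4 parts, so with N = 751 the expected counts are:
  black: 751 × 1/4 = 187.75
  blue: 751 × 2/4 = 375.5
  white: 751 × 1/4 = 187.75
χ² = Σ (O − E)² / E
  black: (182 − 187.75)² / 187.75 = 0.1761
  blue: (386 − 375.5)² / 375.5 = 0.2936
  white: (183 − 187.75)² / 187.75 = 0.1202
χ² = 0.1761 + 0.2936 + 0.1202 = 0.5899 ≈ 0.590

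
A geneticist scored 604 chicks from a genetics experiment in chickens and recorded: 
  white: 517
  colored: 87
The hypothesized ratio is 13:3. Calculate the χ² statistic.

7.489

Expected counts for N = 604 under a 13:3 ratio (total parts = 16):
  white: 604 × 13/16 = 490.75
  colored: 604 × 3/16 = 113.25
χ² = Σ (O − E)² / E
  white: (517 − 490.75)² / 490.75 = 1.4041
  colored: (87 − 113.25)² / 113.25 = 6.0844
χ² = 1.4041 + 6.0844 = 7.4885 ≈ 7.489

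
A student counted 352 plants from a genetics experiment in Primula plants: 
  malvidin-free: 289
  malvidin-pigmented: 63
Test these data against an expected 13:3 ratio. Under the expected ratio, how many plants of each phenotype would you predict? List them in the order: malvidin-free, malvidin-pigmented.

Total ratio parts = 16. Expected numbers out of 352:
  malvidin-free: 352 × 13/16 = 286
  malvidin-pigmented: 352 × 3/16 = 66

286, 66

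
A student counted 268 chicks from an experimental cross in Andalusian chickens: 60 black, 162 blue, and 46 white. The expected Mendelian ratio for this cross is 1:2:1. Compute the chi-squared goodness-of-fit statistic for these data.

13.164

Under the 1:2:1 hypothesis (Σ ratio = 4, N = 268):
  black: 268 × 1/4 = 67
  blue: 268 × 2/4 = 134
  white: 268 × 1/4 = 67
χ² = Σ (O − E)² / E
  black: (60 − 67)² / 67 = 0.7313
  blue: (162 − 134)² / 134 = 5.8507
  white: (46 − 67)² / 67 = 6.5821
χ² = 0.7313 + 5.8507 + 6.5821 = 13.1641 ≈ 13.164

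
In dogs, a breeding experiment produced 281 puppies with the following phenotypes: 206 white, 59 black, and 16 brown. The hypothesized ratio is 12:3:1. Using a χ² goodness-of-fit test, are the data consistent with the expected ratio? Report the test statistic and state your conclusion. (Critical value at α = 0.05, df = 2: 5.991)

The 12:3:1 ratio has 16 parts, so with N = 281 the expected counts are:
  white: 281 × 12/16 = 210.75
  black: 281 × 3/16 = 52.6875
  brown: 281 × 1/16 = 17.5625
χ² = Σ (O − E)² / E
  white: (206 − 210.75)² / 210.75 = 0.1071
  black: (59 − 52.6875)² / 52.6875 = 0.7563
  brown: (16 − 17.5625)² / 17.5625 = 0.1390
χ² = 0.1071 + 0.7563 + 0.1390 = 1.0024 ≈ 1.002
Degrees of freedom = 3 − 1 = 2; critical value at α = 0.05 is 5.991.
Since 1.002 < 5.991, we fail to reject the null hypothesis — the data are consistent with the 12:3:1 ratio.

1.002; consistent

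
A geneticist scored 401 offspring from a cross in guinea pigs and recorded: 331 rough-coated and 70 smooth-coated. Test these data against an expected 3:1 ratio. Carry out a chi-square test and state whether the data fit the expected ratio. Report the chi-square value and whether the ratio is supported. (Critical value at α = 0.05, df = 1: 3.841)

12.170; not consistent

Expected counts for N = 401 under a 3:1 ratio (total parts = 4):
  rough-coated: 401 × 3/4 = 300.75
  smooth-coated: 401 × 1/4 = 100.25
χ² = Σ (O − E)² / E
  rough-coated: (331 − 300.75)² / 300.75 = 3.0426
  smooth-coated: (70 − 100.25)² / 100.25 = 9.1278
χ² = 3.0426 + 9.1278 = 12.1704 ≈ 12.170
Degrees of freedom = 2 − 1 = 1; critical value at α = 0.05 is 3.841.
Since 12.170 > 3.841, we reject the null hypothesis — the data do not fit the 3:1 ratio.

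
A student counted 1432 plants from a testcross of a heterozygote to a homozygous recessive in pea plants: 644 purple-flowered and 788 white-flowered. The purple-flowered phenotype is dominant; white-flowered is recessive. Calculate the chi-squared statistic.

14.480

A testcross of a heterozygote (Aa × aa) gives a 1:1 phenotypic ratio.
Total ratio parts = 2. Expected numbers out of 1432:
  purple-flowered: 1432 × 1/2 = 716
  white-flowered: 1432 × 1/2 = 716
χ² = Σ (O − E)² / E
  purple-flowered: (644 − 716)² / 716 = 7.2402
  white-flowered: (788 − 716)² / 716 = 7.2402
χ² = 7.2402 + 7.2402 = 14.4804 ≈ 14.480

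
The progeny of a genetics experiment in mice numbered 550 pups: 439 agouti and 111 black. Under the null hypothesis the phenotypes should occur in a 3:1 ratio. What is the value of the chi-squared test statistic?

Expected counts for N = 550 under a 3:1 ratio (total parts = 4):
  agouti: 550 × 3/4 = 412.5
  black: 550 × 1/4 = 137.5
χ² = Σ (O − E)² / E
  agouti: (439 − 412.5)² / 412.5 = 1.7024
  black: (111 − 137.5)² / 137.5 = 5.1073
χ² = 1.7024 + 5.1073 = 6.8097 ≈ 6.810

6.810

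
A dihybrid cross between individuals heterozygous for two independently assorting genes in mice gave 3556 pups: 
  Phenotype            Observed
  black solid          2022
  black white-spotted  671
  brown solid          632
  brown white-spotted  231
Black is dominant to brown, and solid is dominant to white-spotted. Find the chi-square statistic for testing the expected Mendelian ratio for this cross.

2.419

A dihybrid F₂ with independent assortment and complete dominance at both loci gives a 9:3:3:1 phenotypic ratio.
The 9:3:3:1 ratio has 16 parts, so with N = 3556 the expected counts are:
  black solid: 3556 × 9/16 = 2000.25
  black white-spotted: 3556 × 3/16 = 666.75
  brown solid: 3556 × 3/16 = 666.75
  brown white-spotted: 3556 × 1/16 = 222.25
χ² = Σ (O − E)² / E
  black solid: (2022 − 2000.25)² / 2000.25 = 0.2365
  black white-spotted: (671 − 666.75)² / 666.75 = 0.0271
  brown solid: (632 − 666.75)² / 666.75 = 1.8111
  brown white-spotted: (231 − 222.25)² / 222.25 = 0.3445
χ² = 0.2365 + 0.0271 + 1.8111 + 0.3445 = 2.4192 ≈ 2.419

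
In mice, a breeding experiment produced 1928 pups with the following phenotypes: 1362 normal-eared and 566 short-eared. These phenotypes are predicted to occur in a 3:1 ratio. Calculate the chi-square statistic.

Expected counts for N = 1928 under a 3:1 ratio (total parts = 4):
  normal-eared: 1928 × 3/4 = 1446
  short-eared: 1928 × 1/4 = 482
χ² = Σ (O − E)² / E
  normal-eared: (1362 − 1446)² / 1446 = 4.8797
  short-eared: (566 − 482)² / 482 = 14.6390
χ² = 4.8797 + 14.6390 = 19.5187 ≈ 19.519

19.519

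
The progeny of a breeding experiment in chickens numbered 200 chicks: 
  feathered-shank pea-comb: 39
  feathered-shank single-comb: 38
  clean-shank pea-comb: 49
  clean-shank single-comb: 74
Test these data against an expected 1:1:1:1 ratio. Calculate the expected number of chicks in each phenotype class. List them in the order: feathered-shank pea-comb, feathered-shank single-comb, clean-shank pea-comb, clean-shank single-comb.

50, 50, 50, 50

The 1:1:1:1 ratio has 4 parts, so with N = 200 the expected counts are:
  feathered-shank pea-comb: 200 × 1/4 = 50
  feathered-shank single-comb: 200 × 1/4 = 50
  clean-shank pea-comb: 200 × 1/4 = 50
  clean-shank single-comb: 200 × 1/4 = 50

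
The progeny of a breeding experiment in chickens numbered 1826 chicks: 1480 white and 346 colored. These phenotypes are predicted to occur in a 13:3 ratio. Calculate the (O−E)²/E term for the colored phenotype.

0.038

The 13:3 ratio has 16 parts, so with N = 1826 the expected counts are:
  white: 1826 × 13/16 = 1483.625
  colored: 1826 × 3/16 = 342.375
Contribution of colored: (346 − 342.375)² / 342.375 = 0.0384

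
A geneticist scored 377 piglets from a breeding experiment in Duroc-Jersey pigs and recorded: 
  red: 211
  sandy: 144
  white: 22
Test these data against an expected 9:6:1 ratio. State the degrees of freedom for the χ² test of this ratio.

2

A goodness-of-fit test with 3 phenotype classes has df = 3 − 1 = 2.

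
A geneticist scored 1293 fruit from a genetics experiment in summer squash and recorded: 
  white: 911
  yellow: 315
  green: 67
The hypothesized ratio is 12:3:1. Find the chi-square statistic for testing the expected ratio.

27.638

Under the 12:3:1 hypothesis (Σ ratio = 16, N = 1293):
  white: 1293 × 12/16 = 969.75
  yellow: 1293 × 3/16 = 242.4375
  green: 1293 × 1/16 = 80.8125
χ² = Σ (O − E)² / E
  white: (911 − 969.75)² / 969.75 = 3.5592
  yellow: (315 − 242.4375)² / 242.4375 = 21.7182
  green: (67 − 80.8125)² / 80.8125 = 2.3608
χ² = 3.5592 + 21.7182 + 2.3608 = 27.6382 ≈ 27.638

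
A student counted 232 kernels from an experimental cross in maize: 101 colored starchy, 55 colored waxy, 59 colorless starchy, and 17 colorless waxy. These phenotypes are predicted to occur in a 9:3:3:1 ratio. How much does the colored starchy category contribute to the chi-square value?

6.669

The 9:3:3:1 ratio has 16 parts, so with N = 232 the expected counts are:
  colored starchy: 232 × 9/16 = 130.5
  colored waxy: 232 × 3/16 = 43.5
  colorless starchy: 232 × 3/16 = 43.5
  colorless waxy: 232 × 1/16 = 14.5
Contribution of colored starchy: (101 − 130.5)² / 130.5 = 6.6686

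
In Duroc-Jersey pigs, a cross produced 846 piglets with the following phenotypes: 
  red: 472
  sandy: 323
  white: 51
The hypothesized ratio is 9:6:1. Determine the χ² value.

0.202

Expected counts for N = 846 under a 9:6:1 ratio (total parts = 16):
  red: 846 × 9/16 = 475.875
  sandy: 846 × 6/16 = 317.25
  white: 846 × 1/16 = 52.875
χ² = Σ (O − E)² / E
  red: (472 − 475.875)² / 475.875 = 0.0316
  sandy: (323 − 317.25)² / 317.25 = 0.1042
  white: (51 − 52.875)² / 52.875 = 0.0665
χ² = 0.0316 + 0.1042 + 0.0665 = 0.2023 ≈ 0.202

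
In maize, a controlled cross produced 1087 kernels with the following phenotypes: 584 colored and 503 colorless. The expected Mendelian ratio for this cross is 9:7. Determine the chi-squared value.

Total ratio parts = 16. Expected numbers out of 1087:
  colored: 1087 × 9/16 = 611.4375
  colorless: 1087 × 7/16 = 475.5625
χ² = Σ (O − E)² / E
  colored: (584 − 611.4375)² / 611.4375 = 1.2312
  colorless: (503 − 475.5625)² / 475.5625 = 1.5830
χ² = 1.2312 + 1.5830 = 2.8142 ≈ 2.814

2.814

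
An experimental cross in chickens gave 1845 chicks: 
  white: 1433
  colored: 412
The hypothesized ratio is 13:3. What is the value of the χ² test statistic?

15.527

Expected counts for N = 1845 under a 13:3 ratio (total parts = 16):
  white: 1845 × 13/16 = 1499.0625
  colored: 1845 × 3/16 = 345.9375
χ² = Σ (O − E)² / E
  white: (1433 − 1499.0625)² / 1499.0625 = 2.9113
  colored: (412 − 345.9375)² / 345.9375 = 12.6157
χ² = 2.9113 + 12.6157 = 15.527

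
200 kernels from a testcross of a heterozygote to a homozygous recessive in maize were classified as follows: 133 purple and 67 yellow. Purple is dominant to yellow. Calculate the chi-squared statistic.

21.780

A testcross of a heterozygote (Aa × aa) gives a 1:1 phenotypic ratio.
Under the 1:1 hypothesis (Σ ratio = 2, N = 200):
  purple: 200 × 1/2 = 100
  yellow: 200 × 1/2 = 100
χ² = Σ (O − E)² / E
  purple: (133 − 100)² / 100 = 10.8900
  yellow: (67 − 100)² / 100 = 10.8900
χ² = 10.8900 + 10.8900 = 21.780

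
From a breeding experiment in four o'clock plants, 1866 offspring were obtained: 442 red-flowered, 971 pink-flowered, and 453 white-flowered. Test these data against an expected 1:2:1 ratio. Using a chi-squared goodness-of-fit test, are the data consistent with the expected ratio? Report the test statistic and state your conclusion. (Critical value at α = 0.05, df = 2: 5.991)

Under the 1:2:1 hypothesis (Σ ratio = 4, N = 1866):
  red-flowered: 1866 × 1/4 = 466.5
  pink-flowered: 1866 × 2/4 = 933
  white-flowered: 1866 × 1/4 = 466.5
χ² = Σ (O − E)² / E
  red-flowered: (442 − 466.5)² / 466.5 = 1.2867
  pink-flowered: (971 − 933)² / 933 = 1.5477
  white-flowered: (453 − 466.5)² / 466.5 = 0.3907
χ² = 1.2867 + 1.5477 + 0.3907 = 3.2251 ≈ 3.225
Degrees of freedom = 3 − 1 = 2; critical value at α = 0.05 is 5.991.
Since 3.225 < 5.991, we fail to reject the null hypothesis — the data are consistent with the 1:2:1 ratio.

3.225; consistent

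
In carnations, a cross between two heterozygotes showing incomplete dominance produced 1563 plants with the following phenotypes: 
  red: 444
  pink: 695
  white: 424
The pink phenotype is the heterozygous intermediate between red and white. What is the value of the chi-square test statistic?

With incomplete dominance, a heterozygote × heterozygote cross gives a 1:2:1 phenotypic ratio.
Total ratio parts = 4. Expected numbers out of 1563:
  red: 1563 × 1/4 = 390.75
  pink: 1563 × 2/4 = 781.5
  white: 1563 × 1/4 = 390.75
χ² = Σ (O − E)² / E
  red: (444 − 390.75)² / 390.75 = 7.2567
  pink: (695 − 781.5)² / 781.5 = 9.5742
  white: (424 − 390.75)² / 390.75 = 2.8293
χ² = 7.2567 + 9.5742 + 2.8293 = 19.6602 ≈ 19.660

19.660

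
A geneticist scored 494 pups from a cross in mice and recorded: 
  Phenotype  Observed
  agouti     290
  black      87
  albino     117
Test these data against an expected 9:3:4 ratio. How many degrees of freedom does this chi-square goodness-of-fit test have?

A goodness-of-fit test with 3 phenotype classes has df = 3 − 1 = 2.

2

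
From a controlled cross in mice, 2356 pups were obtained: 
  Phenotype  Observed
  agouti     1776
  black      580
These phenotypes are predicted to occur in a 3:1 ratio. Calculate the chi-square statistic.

0.183

The 3:1 ratio has 4 parts, so with N = 2356 the expected counts are:
  agouti: 2356 × 3/4 = 1767
  black: 2356 × 1/4 = 589
χ² = Σ (O − E)² / E
  agouti: (1776 − 1767)² / 1767 = 0.0458
  black: (580 − 589)² / 589 = 0.1375
χ² = 0.0458 + 0.1375 = 0.1833 ≈ 0.183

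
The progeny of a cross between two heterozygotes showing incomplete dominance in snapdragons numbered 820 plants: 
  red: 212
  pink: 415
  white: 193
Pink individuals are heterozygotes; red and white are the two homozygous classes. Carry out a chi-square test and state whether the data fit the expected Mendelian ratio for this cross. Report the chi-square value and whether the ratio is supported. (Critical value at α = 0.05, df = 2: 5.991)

1.002; consistent

With incomplete dominance, a heterozygote × heterozygote cross gives a 1:2:1 phenotypic ratio.
Total ratio parts = 4. Expected numbers out of 820:
  red: 820 × 1/4 = 205
  pink: 820 × 2/4 = 410
  white: 820 × 1/4 = 205
χ² = Σ (O − E)² / E
  red: (212 − 205)² / 205 = 0.2390
  pink: (415 − 410)² / 410 = 0.0610
  white: (193 − 205)² / 205 = 0.7024
χ² = 0.2390 + 0.0610 + 0.7024 = 1.0024 ≈ 1.002
Degrees of freedom = 3 − 1 = 2; critical value at α = 0.05 is 5.991.
Since 1.002 < 5.991, we fail to reject the null hypothesis — the data are consistent with the 1:2:1 ratio.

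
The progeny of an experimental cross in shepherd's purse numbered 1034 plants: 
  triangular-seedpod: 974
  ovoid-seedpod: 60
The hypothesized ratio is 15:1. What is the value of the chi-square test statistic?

Expected counts for N = 1034 under a 15:1 ratio (total parts = 16):
  triangular-seedpod: 1034 × 15/16 = 969.375
  ovoid-seedpod: 1034 × 1/16 = 64.625
χ² = Σ (O − E)² / E
  triangular-seedpod: (974 − 969.375)² / 969.375 = 0.0221
  ovoid-seedpod: (60 − 64.625)² / 64.625 = 0.3310
χ² = 0.0221 + 0.3310 = 0.3531 ≈ 0.353

0.353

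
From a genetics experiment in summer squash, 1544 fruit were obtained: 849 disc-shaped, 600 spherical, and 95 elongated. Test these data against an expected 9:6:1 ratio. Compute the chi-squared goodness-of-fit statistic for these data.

Total ratio parts = 16. Expected numbers out of 1544:
  disc-shaped: 1544 × 9/16 = 868.5
  spherical: 1544 × 6/16 = 579
  elongated: 1544 × 1/16 = 96.5
χ² = Σ (O − E)² / E
  disc-shaped: (849 − 868.5)² / 868.5 = 0.4378
  spherical: (600 − 579)² / 579 = 0.7617
  elongated: (95 − 96.5)² / 96.5 = 0.0233
χ² = 0.4378 + 0.7617 + 0.0233 = 1.2228 ≈ 1.223

1.223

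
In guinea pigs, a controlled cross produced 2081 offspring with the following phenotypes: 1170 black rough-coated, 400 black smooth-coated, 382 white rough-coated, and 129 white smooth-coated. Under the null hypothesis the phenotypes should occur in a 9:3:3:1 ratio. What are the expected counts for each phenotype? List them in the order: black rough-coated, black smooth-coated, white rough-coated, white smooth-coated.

Expected counts for N = 2081 under a 9:3:3:1 ratio (total parts = 16):
  black rough-coated: 2081 × 9/16 = 1170.5625
  black smooth-coated: 2081 × 3/16 = 390.1875
  white rough-coated: 2081 × 3/16 = 390.1875
  white smooth-coated: 2081 × 1/16 = 130.0625

1170.5625, 390.1875, 390.1875, 130.0625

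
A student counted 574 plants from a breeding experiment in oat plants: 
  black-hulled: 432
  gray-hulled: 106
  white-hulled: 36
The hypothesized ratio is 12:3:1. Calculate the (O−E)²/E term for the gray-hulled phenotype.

0.025

Total ratio parts = 16. Expected numbers out of 574:
  black-hulled: 574 × 12/16 = 430.5
  gray-hulled: 574 × 3/16 = 107.625
  white-hulled: 574 × 1/16 = 35.875
Contribution of gray-hulled: (106 − 107.625)² / 107.625 = 0.0245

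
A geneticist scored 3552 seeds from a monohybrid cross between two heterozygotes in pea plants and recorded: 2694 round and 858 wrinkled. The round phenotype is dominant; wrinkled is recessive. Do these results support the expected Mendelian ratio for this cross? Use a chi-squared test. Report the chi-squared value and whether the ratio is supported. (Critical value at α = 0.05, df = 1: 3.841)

For a monohybrid cross between heterozygotes with complete dominance, the expected phenotypic ratio is 3:1.
Expected counts for N = 3552 under a 3:1 ratio (total parts = 4):
  round: 3552 × 3/4 = 2664
  wrinkled: 3552 × 1/4 = 888
χ² = Σ (O − E)² / E
  round: (2694 − 2664)² / 2664 = 0.3378
  wrinkled: (858 − 888)² / 888 = 1.0135
χ² = 0.3378 + 1.0135 = 1.3513 ≈ 1.351
Degrees of freedom = 2 − 1 = 1; critical value at α = 0.05 is 3.841.
Since 1.351 < 3.841, we fail to reject the null hypothesis — the data are consistent with the 3:1 ratio.

1.351; consistent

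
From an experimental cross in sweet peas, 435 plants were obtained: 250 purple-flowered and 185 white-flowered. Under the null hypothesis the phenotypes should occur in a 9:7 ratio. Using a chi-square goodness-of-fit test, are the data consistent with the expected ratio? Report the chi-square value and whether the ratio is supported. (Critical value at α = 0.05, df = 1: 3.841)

0.264; consistent

Expected counts for N = 435 under a 9:7 ratio (total parts = 16):
  purple-flowered: 435 × 9/16 = 244.6875
  white-flowered: 435 × 7/16 = 190.3125
χ² = Σ (O − E)² / E
  purple-flowered: (250 − 244.6875)² / 244.6875 = 0.1153
  white-flowered: (185 − 190.3125)² / 190.3125 = 0.1483
χ² = 0.1153 + 0.1483 = 0.2636 ≈ 0.264
Degrees of freedom = 2 − 1 = 1; critical value at α = 0.05 is 3.841.
Since 0.264 < 3.841, we fail to reject the null hypothesis — the data are consistent with the 9:7 ratio.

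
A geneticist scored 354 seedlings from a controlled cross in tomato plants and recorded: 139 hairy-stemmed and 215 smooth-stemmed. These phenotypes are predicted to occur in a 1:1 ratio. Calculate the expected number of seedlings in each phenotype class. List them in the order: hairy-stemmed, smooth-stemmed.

177, 177

Expected counts for N = 354 under a 1:1 ratio (total parts = 2):
  hairy-stemmed: 354 × 1/2 = 177
  smooth-stemmed: 354 × 1/2 = 177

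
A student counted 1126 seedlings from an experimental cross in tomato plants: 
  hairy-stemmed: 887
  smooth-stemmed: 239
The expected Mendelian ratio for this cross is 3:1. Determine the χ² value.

8.555

Under the 3:1 hypothesis (Σ ratio = 4, N = 1126):
  hairy-stemmed: 1126 × 3/4 = 844.5
  smooth-stemmed: 1126 × 1/4 = 281.5
χ² = Σ (O − E)² / E
  hairy-stemmed: (887 − 844.5)² / 844.5 = 2.1388
  smooth-stemmed: (239 − 281.5)² / 281.5 = 6.4165
χ² = 2.1388 + 6.4165 = 8.5553 ≈ 8.555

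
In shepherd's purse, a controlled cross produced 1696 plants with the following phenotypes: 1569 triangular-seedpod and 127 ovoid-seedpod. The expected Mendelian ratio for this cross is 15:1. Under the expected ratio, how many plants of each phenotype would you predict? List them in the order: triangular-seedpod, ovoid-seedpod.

The 15:1 ratio has 16 parts, so with N = 1696 the expected counts are:
  triangular-seedpod: 1696 × 15/16 = 1590
  ovoid-seedpod: 1696 × 1/16 = 106

1590, 106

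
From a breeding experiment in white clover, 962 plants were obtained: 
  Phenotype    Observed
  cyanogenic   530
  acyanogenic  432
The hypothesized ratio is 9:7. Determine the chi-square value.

0.523

The 9:7 ratio has 16 parts, so with N = 962 the expected counts are:
  cyanogenic: 962 × 9/16 = 541.125
  acyanogenic: 962 × 7/16 = 420.875
χ² = Σ (O − E)² / E
  cyanogenic: (530 − 541.125)² / 541.125 = 0.2287
  acyanogenic: (432 − 420.875)² / 420.875 = 0.2941
χ² = 0.2287 + 0.2941 = 0.5228 ≈ 0.523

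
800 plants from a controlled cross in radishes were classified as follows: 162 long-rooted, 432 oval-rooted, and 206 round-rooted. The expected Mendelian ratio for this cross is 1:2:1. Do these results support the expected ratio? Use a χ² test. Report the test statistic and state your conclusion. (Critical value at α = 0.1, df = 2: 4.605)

9.960; not consistent

Total ratio parts = 4. Expected numbers out of 800:
  long-rooted: 800 × 1/4 = 200
  oval-rooted: 800 × 2/4 = 400
  round-rooted: 800 × 1/4 = 200
χ² = Σ (O − E)² / E
  long-rooted: (162 − 200)² / 200 = 7.2200
  oval-rooted: (432 − 400)² / 400 = 2.5600
  round-rooted: (206 − 200)² / 200 = 0.1800
χ² = 7.2200 + 2.5600 + 0.1800 = 9.960
Degrees of freedom = 3 − 1 = 2; critical value at α = 0.1 is 4.605.
Since 9.960 > 4.605, we reject the null hypothesis — the data do not fit the 1:2:1 ratio.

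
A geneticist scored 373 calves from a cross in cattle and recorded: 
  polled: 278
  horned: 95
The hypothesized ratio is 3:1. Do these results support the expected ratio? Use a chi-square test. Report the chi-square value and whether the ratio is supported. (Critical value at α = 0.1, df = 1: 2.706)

Expected counts for N = 373 under a 3:1 ratio (total parts = 4):
  polled: 373 × 3/4 = 279.75
  horned: 373 × 1/4 = 93.25
χ² = Σ (O − E)² / E
  polled: (278 − 279.75)² / 279.75 = 0.0109
  horned: (95 − 93.25)² / 93.25 = 0.0328
χ² = 0.0109 + 0.0328 = 0.0437 ≈ 0.044
Degrees of freedom = 2 − 1 = 1; critical value at α = 0.1 is 2.706.
Since 0.044 < 2.706, we fail to reject the null hypothesis — the data are consistent with the 3:1 ratio.

0.044; consistent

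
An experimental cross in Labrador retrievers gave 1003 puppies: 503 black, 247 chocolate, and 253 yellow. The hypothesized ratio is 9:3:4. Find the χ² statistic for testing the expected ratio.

Total ratio parts = 16. Expected numbers out of 1003:
  black: 1003 × 9/16 = 564.1875
  chocolate: 1003 × 3/16 = 188.0625
  yellow: 1003 × 4/16 = 250.75
χ² = Σ (O − E)² / E
  black: (503 − 564.1875)² / 564.1875 = 6.6359
  chocolate: (247 − 188.0625)² / 188.0625 = 18.4706
  yellow: (253 − 250.75)² / 250.75 = 0.0202
χ² = 6.6359 + 18.4706 + 0.0202 = 25.1267 ≈ 25.127

25.127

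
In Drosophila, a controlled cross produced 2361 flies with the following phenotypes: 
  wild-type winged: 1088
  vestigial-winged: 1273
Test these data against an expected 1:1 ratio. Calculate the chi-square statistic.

14.496

The 1:1 ratio has 2 parts, so with N = 2361 the expected counts are:
  wild-type winged: 2361 × 1/2 = 1180.5
  vestigial-winged: 2361 × 1/2 = 1180.5
χ² = Σ (O − E)² / E
  wild-type winged: (1088 − 1180.5)² / 1180.5 = 7.2480
  vestigial-winged: (1273 − 1180.5)² / 1180.5 = 7.2480
χ² = 7.2480 + 7.2480 = 14.496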